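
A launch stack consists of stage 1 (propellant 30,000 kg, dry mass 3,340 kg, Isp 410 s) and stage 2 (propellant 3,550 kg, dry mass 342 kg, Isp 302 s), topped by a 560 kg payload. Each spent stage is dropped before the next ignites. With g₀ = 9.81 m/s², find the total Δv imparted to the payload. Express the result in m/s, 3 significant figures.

Ignition mass of stage 1 = 30,000+3,340 + 3,550+342 + 560 = 37,792 kg.
Stage 1: m₀ = 37,792 kg, m_f = 37,792 − 30,000 = 7,792 kg; Δv = 410×9.81×ln(4.85) = 4022.1×1.5790 ≈ 6351 m/s.
Stage 2: m₀ = 4,452 kg, m_f = 4,452 − 3,550 = 902 kg; Δv = 302×9.81×ln(4.936) = 2962.6×1.5965 ≈ 4730 m/s.
Total Δv = 6351 + 4730 = 11081 m/s.

Δv ≈ 11100 m/s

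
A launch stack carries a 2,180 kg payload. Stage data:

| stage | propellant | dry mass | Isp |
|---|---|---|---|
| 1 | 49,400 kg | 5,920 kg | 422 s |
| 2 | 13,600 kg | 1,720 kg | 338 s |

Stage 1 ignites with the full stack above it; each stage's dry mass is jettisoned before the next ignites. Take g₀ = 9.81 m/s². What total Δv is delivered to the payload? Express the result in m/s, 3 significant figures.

Ignition mass of stage 1 = 49,400+5,920 + 13,600+1,720 + 2,180 = 72,820 kg.
Stage 1: m₀ = 72,820 kg, m_f = 72,820 − 49,400 = 23,420 kg; Δv = 422×9.81×ln(3.109) = 4139.8×1.1344 ≈ 4696 m/s.
Stage 2: m₀ = 17,500 kg, m_f = 17,500 − 13,600 = 3,900 kg; Δv = 338×9.81×ln(4.487) = 3315.8×1.5012 ≈ 4978 m/s.
Total Δv = 4696 + 4978 = 9674 m/s.

Δv ≈ 9670 m/s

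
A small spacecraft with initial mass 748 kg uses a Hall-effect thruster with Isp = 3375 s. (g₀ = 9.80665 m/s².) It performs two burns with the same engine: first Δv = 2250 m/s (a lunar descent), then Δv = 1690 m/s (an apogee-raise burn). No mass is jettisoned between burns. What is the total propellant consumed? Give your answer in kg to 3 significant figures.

v_e = Isp · g₀ = 3375 × 9.80665 = 33097.4 m/s.
After the first burn: m = 748 × exp(−2250/33097.4) = 748 × 0.93428 = 698.841 kg.
After the second burn: m = 698.841 × exp(−1690/33097.4) = 698.841 × 0.95022 = 664.053 kg.
Total propellant = m₀ − m_final = 748 − 664.053 = 83.947 kg.

total propellant consumed ≈ 83.9 kg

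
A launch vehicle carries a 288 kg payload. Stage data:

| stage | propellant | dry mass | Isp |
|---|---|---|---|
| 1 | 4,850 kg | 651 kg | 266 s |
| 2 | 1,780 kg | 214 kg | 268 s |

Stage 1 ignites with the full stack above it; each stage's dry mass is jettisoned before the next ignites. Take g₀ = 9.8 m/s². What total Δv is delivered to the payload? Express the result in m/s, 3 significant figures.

Ignition mass of stage 1 = 4,850+651 + 1,780+214 + 288 = 7,783 kg.
Stage 1: m₀ = 7,783 kg, m_f = 7,783 − 4,850 = 2,933 kg; Δv = 266×9.8×ln(2.654) = 2606.8×0.9759 ≈ 2544 m/s.
Stage 2: m₀ = 2,282 kg, m_f = 2,282 − 1,780 = 502 kg; Δv = 268×9.8×ln(4.546) = 2626.4×1.5142 ≈ 3977 m/s.
Total Δv = 2544 + 3977 = 6521 m/s.

Δv ≈ 6520 m/s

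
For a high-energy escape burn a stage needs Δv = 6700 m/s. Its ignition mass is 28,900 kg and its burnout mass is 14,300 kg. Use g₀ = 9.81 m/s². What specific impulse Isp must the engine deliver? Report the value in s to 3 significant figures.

Isp ≈ 971 s

ln(m₀/m_f) = ln(28900/14300) = ln(2.021) = 0.7036.
Using Δv = v_e ln(m₀/m_f): v_e = Δv / ln(m₀/m_f) = 6700 / 0.7036 = 9522.7 m/s.
Isp = v_e / g₀ = 9522.7 / 9.81 = 970.7 s.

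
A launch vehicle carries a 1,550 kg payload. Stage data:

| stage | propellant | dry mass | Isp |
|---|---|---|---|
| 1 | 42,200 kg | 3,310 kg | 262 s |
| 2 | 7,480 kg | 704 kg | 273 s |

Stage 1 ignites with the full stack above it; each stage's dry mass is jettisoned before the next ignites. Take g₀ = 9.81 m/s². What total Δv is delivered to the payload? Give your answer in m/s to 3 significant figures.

Δv ≈ 7630 m/s

Ignition mass of stage 1 = 42,200+3,310 + 7,480+704 + 1,550 = 55,244 kg.
Stage 1: m₀ = 55,244 kg, m_f = 55,244 − 42,200 = 13,044 kg; Δv = 262×9.81×ln(4.235) = 2570.2×1.4434 ≈ 3710 m/s.
Stage 2: m₀ = 9,734 kg, m_f = 9,734 − 7,480 = 2,254 kg; Δv = 273×9.81×ln(4.319) = 2678.1×1.4629 ≈ 3918 m/s.
Total Δv = 3710 + 3918 = 7628 m/s.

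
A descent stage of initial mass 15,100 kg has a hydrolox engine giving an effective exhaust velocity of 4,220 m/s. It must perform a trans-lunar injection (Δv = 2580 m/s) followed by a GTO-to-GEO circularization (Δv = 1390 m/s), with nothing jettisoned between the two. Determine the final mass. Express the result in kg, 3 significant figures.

final mass ≈ 5890 kg

After the first burn: m = 15100 × exp(−2580/4220.0) = 15100 × 0.54260 = 8,193.26 kg.
After the second burn: m = 8,193.26 × exp(−1390/4220.0) = 8,193.26 × 0.71937 = 5,893.99 kg.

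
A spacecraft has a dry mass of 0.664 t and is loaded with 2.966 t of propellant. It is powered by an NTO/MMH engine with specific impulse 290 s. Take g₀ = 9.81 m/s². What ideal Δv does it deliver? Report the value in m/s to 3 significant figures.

v_e = Isp · g₀ = 290 × 9.81 = 2844.9 m/s.
m₀ = m_dry + m_prop = 0.664 + 2.966 = 3.63 t.
By the Tsiolkovsky rocket equation, Δv = v_e · ln(m₀/m_f) = 2844.9 × ln(5.467) = 2844.9 × 1.6987 ≈ 4832.6 m/s.

Δv ≈ 4830 m/s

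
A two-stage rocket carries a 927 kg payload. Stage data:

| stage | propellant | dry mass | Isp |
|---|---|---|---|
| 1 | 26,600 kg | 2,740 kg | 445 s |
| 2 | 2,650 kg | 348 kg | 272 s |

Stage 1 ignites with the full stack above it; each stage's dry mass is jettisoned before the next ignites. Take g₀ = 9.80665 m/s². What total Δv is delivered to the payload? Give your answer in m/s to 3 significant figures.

Ignition mass of stage 1 = 26,600+2,740 + 2,650+348 + 927 = 33,265 kg.
Stage 1: m₀ = 33,265 kg, m_f = 33,265 − 26,600 = 6,665 kg; Δv = 445×9.80665×ln(4.991) = 4364.0×1.6076 ≈ 7016 m/s.
Stage 2: m₀ = 3,925 kg, m_f = 3,925 − 2,650 = 1,275 kg; Δv = 272×9.80665×ln(3.078) = 2667.4×1.1244 ≈ 2999 m/s.
Total Δv = 7016 + 2999 = 10015 m/s.

Δv ≈ 10000 m/s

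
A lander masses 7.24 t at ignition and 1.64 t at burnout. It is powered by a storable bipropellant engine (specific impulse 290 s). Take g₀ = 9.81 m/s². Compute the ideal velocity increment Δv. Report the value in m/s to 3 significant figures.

v_e = Isp · g₀ = 290 × 9.81 = 2844.9 m/s.
Δv = v_e · ln(m₀/m_f) = 2844.9 × ln(4.415) = 2844.9 × 1.4849 ≈ 4224.5 m/s.

Δv ≈ 4220 m/s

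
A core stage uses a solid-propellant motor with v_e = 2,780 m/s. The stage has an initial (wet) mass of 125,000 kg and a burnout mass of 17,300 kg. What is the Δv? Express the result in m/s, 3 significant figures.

From the ideal rocket equation, Δv = v_e · ln(m₀/m_f) = 2780.0 × ln(7.225) = 2780.0 × 1.9776 ≈ 5497.7 m/s.

Δv ≈ 5500 m/s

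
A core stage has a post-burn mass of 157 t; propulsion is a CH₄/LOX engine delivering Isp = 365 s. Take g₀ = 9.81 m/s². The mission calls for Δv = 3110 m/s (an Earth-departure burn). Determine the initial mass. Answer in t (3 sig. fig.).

v_e = Isp · g₀ = 365 × 9.81 = 3580.7 m/s.
Using Δv = v_e ln(m₀/m_f): m₀/m_f = exp(Δv / v_e) = exp(3110 / 3580.7) = exp(0.8686) = 2.3835.
m₀ = m_f × 2.3835 = 157 × 2.3835 = 374.21 t.

initial mass ≈ 374 t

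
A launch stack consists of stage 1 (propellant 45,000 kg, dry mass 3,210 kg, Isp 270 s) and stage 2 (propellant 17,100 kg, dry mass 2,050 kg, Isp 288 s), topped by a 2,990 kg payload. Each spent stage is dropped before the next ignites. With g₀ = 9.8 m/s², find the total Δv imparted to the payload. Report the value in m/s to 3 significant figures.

Δv ≈ 6880 m/s

Ignition mass of stage 1 = 45,000+3,210 + 17,100+2,050 + 2,990 = 70,350 kg.
Stage 1: m₀ = 70,350 kg, m_f = 70,350 − 45,000 = 25,350 kg; Δv = 270×9.8×ln(2.775) = 2646.0×1.0207 ≈ 2701 m/s.
Stage 2: m₀ = 22,140 kg, m_f = 22,140 − 17,100 = 5,040 kg; Δv = 288×9.8×ln(4.393) = 2822.4×1.4800 ≈ 4177 m/s.
Total Δv = 2701 + 4177 = 6878 m/s.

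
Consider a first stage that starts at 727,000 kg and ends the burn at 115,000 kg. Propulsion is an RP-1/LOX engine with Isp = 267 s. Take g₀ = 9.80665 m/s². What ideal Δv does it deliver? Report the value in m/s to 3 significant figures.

Δv ≈ 4830 m/s

v_e = Isp · g₀ = 267 × 9.80665 = 2618.4 m/s.
Δv = v_e · ln(m₀/m_f) = 2618.4 × ln(6.322) = 2618.4 × 1.8440 ≈ 4828.3 m/s.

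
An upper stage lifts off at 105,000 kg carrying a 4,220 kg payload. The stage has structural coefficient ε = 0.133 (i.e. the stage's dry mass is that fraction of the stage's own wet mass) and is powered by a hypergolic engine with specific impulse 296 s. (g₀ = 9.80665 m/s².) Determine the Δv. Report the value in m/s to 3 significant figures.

Stage wet mass = m₀ − payload = 105,000 − 4,220 = 100,780 kg.
Stage dry mass = ε × stage wet mass = 0.133 × 100,780 = 13,403.7 kg.
Burnout mass m_f = stage dry + payload = 13,403.7 + 4,220 = 17,623.7 kg.
v_e = Isp · g₀ = 296 × 9.80665 = 2902.8 m/s.
Δv = v_e · ln(105,000/17,623.7) = 2902.8 × ln(5.958) = 2902.8 × 1.7847 ≈ 5181 m/s.

Δv ≈ 5180 m/s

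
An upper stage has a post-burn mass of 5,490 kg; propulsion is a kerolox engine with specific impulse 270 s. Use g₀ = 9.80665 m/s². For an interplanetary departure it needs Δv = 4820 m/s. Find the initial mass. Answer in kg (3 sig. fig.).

v_e = Isp · g₀ = 270 × 9.80665 = 2647.8 m/s.
m₀/m_f = exp(Δv / v_e) = exp(4820 / 2647.8) = exp(1.8204) = 6.1742.
m₀ = m_f × 6.1742 = 5,490 × 6.1742 = 33,896.4 kg.

initial mass ≈ 33900 kg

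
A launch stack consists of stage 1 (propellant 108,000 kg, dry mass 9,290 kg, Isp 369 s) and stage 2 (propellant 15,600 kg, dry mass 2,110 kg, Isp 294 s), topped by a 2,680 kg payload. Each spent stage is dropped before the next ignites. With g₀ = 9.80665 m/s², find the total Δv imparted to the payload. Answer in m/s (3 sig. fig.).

Δv ≈ 9730 m/s

Ignition mass of stage 1 = 108,000+9,290 + 15,600+2,110 + 2,680 = 137,680 kg.
Stage 1: m₀ = 137,680 kg, m_f = 137,680 − 108,000 = 29,680 kg; Δv = 369×9.80665×ln(4.639) = 3618.7×1.5345 ≈ 5553 m/s.
Stage 2: m₀ = 20,390 kg, m_f = 20,390 − 15,600 = 4,790 kg; Δv = 294×9.80665×ln(4.257) = 2883.2×1.4485 ≈ 4176 m/s.
Total Δv = 5553 + 4176 = 9729 m/s.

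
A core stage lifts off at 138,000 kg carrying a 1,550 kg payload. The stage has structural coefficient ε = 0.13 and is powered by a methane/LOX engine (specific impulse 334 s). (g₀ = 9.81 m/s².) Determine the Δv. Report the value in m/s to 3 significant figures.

Δv ≈ 6450 m/s

Stage wet mass = m₀ − payload = 138,000 − 1,550 = 136,450 kg.
Stage dry mass = ε × stage wet mass = 0.13 × 136,450 = 17,738.5 kg.
Burnout mass m_f = stage dry + payload = 17,738.5 + 1,550 = 19,288.5 kg.
v_e = Isp · g₀ = 334 × 9.81 = 3276.5 m/s.
By the Tsiolkovsky rocket equation, Δv = v_e · ln(138,000/19,288.5) = 3276.5 × ln(7.155) = 3276.5 × 1.9677 ≈ 6447 m/s.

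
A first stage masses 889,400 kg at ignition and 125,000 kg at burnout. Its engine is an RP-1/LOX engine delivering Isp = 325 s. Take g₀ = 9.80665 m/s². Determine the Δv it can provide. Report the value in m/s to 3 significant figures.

Δv ≈ 6250 m/s

v_e = Isp · g₀ = 325 × 9.80665 = 3187.2 m/s.
Using Δv = v_e ln(m₀/m_f): Δv = v_e · ln(m₀/m_f) = 3187.2 × ln(7.115) = 3187.2 × 1.9622 ≈ 6254.0 m/s.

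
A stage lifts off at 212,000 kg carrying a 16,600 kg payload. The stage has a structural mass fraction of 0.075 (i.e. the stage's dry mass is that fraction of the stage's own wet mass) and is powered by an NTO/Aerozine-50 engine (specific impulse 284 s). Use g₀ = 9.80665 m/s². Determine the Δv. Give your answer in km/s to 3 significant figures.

Δv ≈ 5.33 km/s

Stage wet mass = m₀ − payload = 212,000 − 16,600 = 195,400 kg.
Stage dry mass = ε × stage wet mass = 0.075 × 195,400 = 14,655 kg.
Burnout mass m_f = stage dry + payload = 14,655 + 16,600 = 31,255 kg.
v_e = Isp · g₀ = 284 × 9.80665 = 2785.1 m/s.
From the ideal rocket equation, Δv = v_e · ln(212,000/31,255) = 2785.1 × ln(6.783) = 2785.1 × 1.9144 ≈ 5332 m/s.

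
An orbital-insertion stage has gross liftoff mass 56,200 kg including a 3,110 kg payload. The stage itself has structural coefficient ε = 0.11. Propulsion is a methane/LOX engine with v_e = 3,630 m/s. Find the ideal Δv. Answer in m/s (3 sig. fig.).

Δv ≈ 6670 m/s

Stage wet mass = m₀ − payload = 56,200 − 3,110 = 53,090 kg.
Stage dry mass = ε × stage wet mass = 0.11 × 53,090 = 5,839.9 kg.
Burnout mass m_f = stage dry + payload = 5,839.9 + 3,110 = 8,949.9 kg.
Using Δv = v_e ln(m₀/m_f): Δv = v_e · ln(56,200/8,949.9) = 3630.0 × ln(6.279) = 3630.0 × 1.8373 ≈ 6669 m/s.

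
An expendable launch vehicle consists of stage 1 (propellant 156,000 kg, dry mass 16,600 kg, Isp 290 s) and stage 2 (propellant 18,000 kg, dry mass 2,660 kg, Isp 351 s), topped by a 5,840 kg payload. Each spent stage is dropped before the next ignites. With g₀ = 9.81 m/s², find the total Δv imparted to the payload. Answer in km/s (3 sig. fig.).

Δv ≈ 8.27 km/s

Ignition mass of stage 1 = 156,000+16,600 + 18,000+2,660 + 5,840 = 199,100 kg.
Stage 1: m₀ = 199,100 kg, m_f = 199,100 − 156,000 = 43,100 kg; Δv = 290×9.81×ln(4.619) = 2844.9×1.5303 ≈ 4354 m/s.
Stage 2: m₀ = 26,500 kg, m_f = 26,500 − 18,000 = 8,500 kg; Δv = 351×9.81×ln(3.118) = 3443.3×1.1371 ≈ 3915 m/s.
Total Δv = 4354 + 3915 = 8269 m/s.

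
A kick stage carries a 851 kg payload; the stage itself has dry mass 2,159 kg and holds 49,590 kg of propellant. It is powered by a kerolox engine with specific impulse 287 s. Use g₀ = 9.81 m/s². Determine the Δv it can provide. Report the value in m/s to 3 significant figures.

Δv ≈ 8050 m/s

v_e = Isp · g₀ = 287 × 9.81 = 2815.5 m/s.
m₀ = payload + dry + propellant = 851 + 2,159 + 49,590 = 52,600 kg.
m_f = payload + dry = 851 + 2,159 = 3,010 kg.
From the ideal rocket equation, Δv = v_e · ln(m₀/m_f) = 2815.5 × ln(17.48) = 2815.5 × 2.8608 ≈ 8054.4 m/s.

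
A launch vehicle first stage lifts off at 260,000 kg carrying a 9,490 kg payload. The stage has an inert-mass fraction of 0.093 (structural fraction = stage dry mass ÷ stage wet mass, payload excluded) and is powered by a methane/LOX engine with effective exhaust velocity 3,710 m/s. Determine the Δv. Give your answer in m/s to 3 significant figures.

Stage wet mass = m₀ − payload = 260,000 − 9,490 = 250,510 kg.
Stage dry mass = ε × stage wet mass = 0.093 × 250,510 = 23,297.4 kg.
Burnout mass m_f = stage dry + payload = 23,297.4 + 9,490 = 32,787.4 kg.
Δv = v_e · ln(260,000/32,787.4) = 3710.0 × ln(7.93) = 3710.0 × 2.0706 ≈ 7682 m/s.

Δv ≈ 7680 m/s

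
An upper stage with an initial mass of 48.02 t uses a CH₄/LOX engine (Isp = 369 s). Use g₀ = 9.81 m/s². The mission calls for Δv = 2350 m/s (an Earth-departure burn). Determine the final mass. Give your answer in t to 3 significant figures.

v_e = Isp · g₀ = 369 × 9.81 = 3619.9 m/s.
From the ideal rocket equation, m₀/m_f = exp(Δv / v_e) = exp(2350 / 3619.9) = exp(0.6492) = 1.9140.
m_f = m₀ / 1.9140 = 48.02 / 1.9140 = 25.0888 t.

final mass ≈ 25.1 t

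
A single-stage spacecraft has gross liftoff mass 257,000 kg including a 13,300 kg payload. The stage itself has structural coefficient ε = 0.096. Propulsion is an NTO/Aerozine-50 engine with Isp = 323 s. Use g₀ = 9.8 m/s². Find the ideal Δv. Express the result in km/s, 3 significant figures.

Δv ≈ 6.16 km/s

Stage wet mass = m₀ − payload = 257,000 − 13,300 = 243,700 kg.
Stage dry mass = ε × stage wet mass = 0.096 × 243,700 = 23,395.2 kg.
Burnout mass m_f = stage dry + payload = 23,395.2 + 13,300 = 36,695.2 kg.
v_e = Isp · g₀ = 323 × 9.8 = 3165.4 m/s.
From the ideal rocket equation, Δv = v_e · ln(257,000/36,695.2) = 3165.4 × ln(7.004) = 3165.4 × 1.9464 ≈ 6161 m/s.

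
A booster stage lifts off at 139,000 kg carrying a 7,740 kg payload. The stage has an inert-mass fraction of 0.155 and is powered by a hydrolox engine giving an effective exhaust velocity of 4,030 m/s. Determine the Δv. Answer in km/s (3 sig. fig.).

Δv ≈ 6.44 km/s

Stage wet mass = m₀ − payload = 139,000 − 7,740 = 131,260 kg.
Stage dry mass = ε × stage wet mass = 0.155 × 131,260 = 20,345.3 kg.
Burnout mass m_f = stage dry + payload = 20,345.3 + 7,740 = 28,085.3 kg.
Using Δv = v_e ln(m₀/m_f): Δv = v_e · ln(139,000/28,085.3) = 4030.0 × ln(4.949) = 4030.0 × 1.5992 ≈ 6445 m/s.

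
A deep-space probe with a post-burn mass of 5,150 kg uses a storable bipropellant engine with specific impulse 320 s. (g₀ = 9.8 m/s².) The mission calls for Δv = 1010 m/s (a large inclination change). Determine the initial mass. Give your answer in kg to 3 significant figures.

v_e = Isp · g₀ = 320 × 9.8 = 3136.0 m/s.
Using Δv = v_e ln(m₀/m_f): m₀/m_f = exp(Δv / v_e) = exp(1010 / 3136.0) = exp(0.3221) = 1.3800.
m₀ = m_f × 1.3800 = 5,150 × 1.3800 = 7,107 kg.

initial mass ≈ 7110 kg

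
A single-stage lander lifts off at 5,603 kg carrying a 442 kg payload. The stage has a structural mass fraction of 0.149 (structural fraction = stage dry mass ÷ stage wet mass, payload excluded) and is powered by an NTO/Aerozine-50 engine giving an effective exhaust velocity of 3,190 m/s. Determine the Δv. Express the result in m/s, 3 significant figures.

Stage wet mass = m₀ − payload = 5,603 − 442 = 5,161 kg.
Stage dry mass = ε × stage wet mass = 0.149 × 5,161 = 768.989 kg.
Burnout mass m_f = stage dry + payload = 768.989 + 442 = 1,210.989 kg.
Δv = v_e · ln(5,603/1,210.989) = 3190.0 × ln(4.627) = 3190.0 × 1.5319 ≈ 4887 m/s.

Δv ≈ 4890 m/s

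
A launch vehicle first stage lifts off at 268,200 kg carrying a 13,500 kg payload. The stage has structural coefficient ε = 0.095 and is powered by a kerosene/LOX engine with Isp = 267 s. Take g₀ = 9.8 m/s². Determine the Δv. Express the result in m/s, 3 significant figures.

Stage wet mass = m₀ − payload = 268,200 − 13,500 = 254,700 kg.
Stage dry mass = ε × stage wet mass = 0.095 × 254,700 = 24,196.5 kg.
Burnout mass m_f = stage dry + payload = 24,196.5 + 13,500 = 37,696.5 kg.
v_e = Isp · g₀ = 267 × 9.8 = 2616.6 m/s.
Δv = v_e · ln(268,200/37,696.5) = 2616.6 × ln(7.115) = 2616.6 × 1.9622 ≈ 5134 m/s.

Δv ≈ 5130 m/s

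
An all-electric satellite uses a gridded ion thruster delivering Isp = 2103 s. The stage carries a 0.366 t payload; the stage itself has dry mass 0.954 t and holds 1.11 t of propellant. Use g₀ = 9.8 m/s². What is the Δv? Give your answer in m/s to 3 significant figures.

Δv ≈ 12600 m/s

v_e = Isp · g₀ = 2103 × 9.8 = 20609.4 m/s.
m₀ = payload + dry + propellant = 0.366 + 0.954 + 1.11 = 2.43 t.
m_f = payload + dry = 0.366 + 0.954 = 1.32 t.
Δv = v_e · ln(m₀/m_f) = 20609.4 × ln(1.841) = 20609.4 × 0.6103 ≈ 12577.1 m/s.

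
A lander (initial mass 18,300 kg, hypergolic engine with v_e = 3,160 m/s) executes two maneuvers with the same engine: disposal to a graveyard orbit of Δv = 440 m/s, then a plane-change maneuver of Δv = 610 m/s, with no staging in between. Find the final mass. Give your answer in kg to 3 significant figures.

final mass ≈ 13100 kg

After the first burn: m = 18300 × exp(−440/3160.0) = 18300 × 0.87002 = 15,921.4 kg.
After the second burn: m = 15,921.4 × exp(−610/3160.0) = 15,921.4 × 0.82445 = 13,126.4 kg.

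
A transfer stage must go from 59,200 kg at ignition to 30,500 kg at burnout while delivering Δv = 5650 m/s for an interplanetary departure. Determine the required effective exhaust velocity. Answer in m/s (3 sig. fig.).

v_e ≈ 8520 m/s

ln(m₀/m_f) = ln(59200/30500) = ln(1.941) = 0.6632.
v_e = Δv / ln(m₀/m_f) = 5650 / 0.6632 = 8519.4 m/s.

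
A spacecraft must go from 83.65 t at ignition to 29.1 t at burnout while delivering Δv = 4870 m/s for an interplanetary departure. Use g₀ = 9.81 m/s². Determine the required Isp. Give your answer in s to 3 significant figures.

Isp ≈ 470 s

ln(m₀/m_f) = ln(83650/29100) = ln(2.875) = 1.0559.
From the ideal rocket equation, v_e = Δv / ln(m₀/m_f) = 4870 / 1.0559 = 4612.2 m/s.
Isp = v_e / g₀ = 4612.2 / 9.81 = 470.1 s.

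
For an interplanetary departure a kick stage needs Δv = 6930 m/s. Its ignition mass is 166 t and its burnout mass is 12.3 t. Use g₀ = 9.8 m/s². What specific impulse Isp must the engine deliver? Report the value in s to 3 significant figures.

ln(m₀/m_f) = ln(166000/12300) = ln(13.5) = 2.6024.
v_e = Δv / ln(m₀/m_f) = 6930 / 2.6024 = 2662.9 m/s.
Isp = v_e / g₀ = 2662.9 / 9.8 = 271.7 s.

Isp ≈ 272 s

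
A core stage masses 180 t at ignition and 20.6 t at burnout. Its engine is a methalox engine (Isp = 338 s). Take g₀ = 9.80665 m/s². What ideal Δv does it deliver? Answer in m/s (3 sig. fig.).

Δv ≈ 7190 m/s

v_e = Isp · g₀ = 338 × 9.80665 = 3314.6 m/s.
Δv = v_e · ln(m₀/m_f) = 3314.6 × ln(8.738) = 3314.6 × 2.1677 ≈ 7185.0 m/s.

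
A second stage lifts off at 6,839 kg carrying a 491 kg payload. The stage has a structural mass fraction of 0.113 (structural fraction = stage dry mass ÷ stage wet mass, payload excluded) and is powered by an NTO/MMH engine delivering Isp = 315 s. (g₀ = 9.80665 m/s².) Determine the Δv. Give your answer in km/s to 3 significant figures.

Δv ≈ 5.35 km/s

Stage wet mass = m₀ − payload = 6,839 − 491 = 6,348 kg.
Stage dry mass = ε × stage wet mass = 0.113 × 6,348 = 717.324 kg.
Burnout mass m_f = stage dry + payload = 717.324 + 491 = 1,208.324 kg.
v_e = Isp · g₀ = 315 × 9.80665 = 3089.1 m/s.
Δv = v_e · ln(6,839/1,208.324) = 3089.1 × ln(5.66) = 3089.1 × 1.7334 ≈ 5355 m/s.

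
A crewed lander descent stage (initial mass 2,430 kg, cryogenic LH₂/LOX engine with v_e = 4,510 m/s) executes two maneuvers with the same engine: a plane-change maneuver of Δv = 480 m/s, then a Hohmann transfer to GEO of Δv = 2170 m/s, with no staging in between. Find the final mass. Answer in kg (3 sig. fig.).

After the first burn: m = 2430 × exp(−480/4510.0) = 2430 × 0.89904 = 2,184.67 kg.
After the second burn: m = 2,184.67 × exp(−2170/4510.0) = 2,184.67 × 0.61807 = 1,350.28 kg.

final mass ≈ 1350 kg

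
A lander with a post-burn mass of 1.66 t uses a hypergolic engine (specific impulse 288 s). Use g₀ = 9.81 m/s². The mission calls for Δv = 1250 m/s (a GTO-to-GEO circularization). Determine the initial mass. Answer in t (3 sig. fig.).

v_e = Isp · g₀ = 288 × 9.81 = 2825.3 m/s.
m₀/m_f = exp(Δv / v_e) = exp(1250 / 2825.3) = exp(0.4424) = 1.5565.
m₀ = m_f × 1.5565 = 1.66 × 1.5565 = 2.58379 t.

initial mass ≈ 2.58 t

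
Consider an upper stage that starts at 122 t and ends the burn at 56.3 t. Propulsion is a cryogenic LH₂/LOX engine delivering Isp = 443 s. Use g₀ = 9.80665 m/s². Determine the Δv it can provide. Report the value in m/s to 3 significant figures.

v_e = Isp · g₀ = 443 × 9.80665 = 4344.3 m/s.
Using Δv = v_e ln(m₀/m_f): Δv = v_e · ln(m₀/m_f) = 4344.3 × ln(2.167) = 4344.3 × 0.7733 ≈ 3359.6 m/s.

Δv ≈ 3360 m/s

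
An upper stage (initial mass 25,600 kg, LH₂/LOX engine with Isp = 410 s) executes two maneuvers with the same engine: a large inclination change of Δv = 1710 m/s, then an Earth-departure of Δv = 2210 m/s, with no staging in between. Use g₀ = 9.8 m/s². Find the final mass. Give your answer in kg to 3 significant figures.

final mass ≈ 9650 kg

v_e = Isp · g₀ = 410 × 9.8 = 4018.0 m/s.
After the first burn: m = 25600 × exp(−1710/4018.0) = 25600 × 0.65339 = 16,726.8 kg.
After the second burn: m = 16,726.8 × exp(−2210/4018.0) = 16,726.8 × 0.57694 = 9,650.36 kg.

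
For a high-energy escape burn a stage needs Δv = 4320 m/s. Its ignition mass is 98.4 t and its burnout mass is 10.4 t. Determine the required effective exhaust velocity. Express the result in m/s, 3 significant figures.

v_e ≈ 1920 m/s

ln(m₀/m_f) = ln(98400/10400) = ln(9.462) = 2.2472.
Rocket equation: v_e = Δv / ln(m₀/m_f) = 4320 / 2.2472 = 1922.4 m/s.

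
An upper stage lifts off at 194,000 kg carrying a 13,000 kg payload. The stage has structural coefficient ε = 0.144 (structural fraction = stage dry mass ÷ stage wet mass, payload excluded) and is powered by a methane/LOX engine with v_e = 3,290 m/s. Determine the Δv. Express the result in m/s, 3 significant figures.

Δv ≈ 5270 m/s

Stage wet mass = m₀ − payload = 194,000 − 13,000 = 181,000 kg.
Stage dry mass = ε × stage wet mass = 0.144 × 181,000 = 26,064 kg.
Burnout mass m_f = stage dry + payload = 26,064 + 13,000 = 39,064 kg.
Δv = v_e · ln(194,000/39,064) = 3290.0 × ln(4.966) = 3290.0 × 1.6027 ≈ 5273 m/s.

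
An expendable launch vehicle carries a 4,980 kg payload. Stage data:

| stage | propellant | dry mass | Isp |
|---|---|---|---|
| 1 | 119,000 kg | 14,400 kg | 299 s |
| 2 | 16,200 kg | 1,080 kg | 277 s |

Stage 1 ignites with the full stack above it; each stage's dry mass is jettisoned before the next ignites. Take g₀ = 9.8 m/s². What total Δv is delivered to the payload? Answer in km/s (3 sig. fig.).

Δv ≈ 7.77 km/s

Ignition mass of stage 1 = 119,000+14,400 + 16,200+1,080 + 4,980 = 155,660 kg.
Stage 1: m₀ = 155,660 kg, m_f = 155,660 − 119,000 = 36,660 kg; Δv = 299×9.8×ln(4.246) = 2930.2×1.4460 ≈ 4237 m/s.
Stage 2: m₀ = 22,260 kg, m_f = 22,260 − 16,200 = 6,060 kg; Δv = 277×9.8×ln(3.673) = 2714.6×1.3011 ≈ 3532 m/s.
Total Δv = 4237 + 3532 = 7769 m/s.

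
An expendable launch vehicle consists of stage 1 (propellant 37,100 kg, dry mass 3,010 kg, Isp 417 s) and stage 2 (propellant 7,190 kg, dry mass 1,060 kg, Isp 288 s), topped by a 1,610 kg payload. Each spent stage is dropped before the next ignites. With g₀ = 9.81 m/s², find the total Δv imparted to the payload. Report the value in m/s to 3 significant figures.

Ignition mass of stage 1 = 37,100+3,010 + 7,190+1,060 + 1,610 = 49,970 kg.
Stage 1: m₀ = 49,970 kg, m_f = 49,970 − 37,100 = 12,870 kg; Δv = 417×9.81×ln(3.883) = 4090.8×1.3565 ≈ 5549 m/s.
Stage 2: m₀ = 9,860 kg, m_f = 9,860 − 7,190 = 2,670 kg; Δv = 288×9.81×ln(3.693) = 2825.3×1.3064 ≈ 3691 m/s.
Total Δv = 5549 + 3691 = 9240 m/s.

Δv ≈ 9240 m/s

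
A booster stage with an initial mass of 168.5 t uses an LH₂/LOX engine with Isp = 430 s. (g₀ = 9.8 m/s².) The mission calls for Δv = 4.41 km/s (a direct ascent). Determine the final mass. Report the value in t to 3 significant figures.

v_e = Isp · g₀ = 430 × 9.8 = 4214.0 m/s.
m₀/m_f = exp(Δv / v_e) = exp(4410 / 4214.0) = exp(1.0465) = 2.8477.
m_f = m₀ / 2.8477 = 168.5 / 2.8477 = 59.1706 t.

final mass ≈ 59.2 t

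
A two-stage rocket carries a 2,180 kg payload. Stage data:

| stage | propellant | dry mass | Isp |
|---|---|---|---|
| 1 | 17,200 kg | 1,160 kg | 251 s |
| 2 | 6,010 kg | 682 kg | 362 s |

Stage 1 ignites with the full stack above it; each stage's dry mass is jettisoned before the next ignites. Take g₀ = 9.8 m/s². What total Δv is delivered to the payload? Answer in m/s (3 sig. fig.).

Ignition mass of stage 1 = 17,200+1,160 + 6,010+682 + 2,180 = 27,232 kg.
Stage 1: m₀ = 27,232 kg, m_f = 27,232 − 17,200 = 10,032 kg; Δv = 251×9.8×ln(2.715) = 2459.8×0.9986 ≈ 2456 m/s.
Stage 2: m₀ = 8,872 kg, m_f = 8,872 − 6,010 = 2,862 kg; Δv = 362×9.8×ln(3.1) = 3547.6×1.1314 ≈ 4014 m/s.
Total Δv = 2456 + 4014 = 6470 m/s.

Δv ≈ 6470 m/s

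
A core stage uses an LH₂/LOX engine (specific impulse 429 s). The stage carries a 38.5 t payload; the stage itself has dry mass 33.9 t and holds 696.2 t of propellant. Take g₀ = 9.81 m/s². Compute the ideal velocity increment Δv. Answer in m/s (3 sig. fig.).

Δv ≈ 9940 m/s

v_e = Isp · g₀ = 429 × 9.81 = 4208.5 m/s.
m₀ = payload + dry + propellant = 38.5 + 33.9 + 696.2 = 768.6 t.
m_f = payload + dry = 38.5 + 33.9 = 72.4 t.
Δv = v_e · ln(m₀/m_f) = 4208.5 × ln(10.62) = 4208.5 × 2.3624 ≈ 9942.0 m/s.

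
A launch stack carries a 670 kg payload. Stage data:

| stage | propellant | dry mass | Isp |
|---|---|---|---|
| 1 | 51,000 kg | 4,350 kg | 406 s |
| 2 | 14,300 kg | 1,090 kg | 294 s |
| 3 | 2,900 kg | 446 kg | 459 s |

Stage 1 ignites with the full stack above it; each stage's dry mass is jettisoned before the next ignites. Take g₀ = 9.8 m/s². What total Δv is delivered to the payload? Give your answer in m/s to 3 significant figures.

Ignition mass of stage 1 = 51,000+4,350 + 14,300+1,090 + 2,900+446 + 670 = 74,756 kg.
Stage 1: m₀ = 74,756 kg, m_f = 74,756 − 51,000 = 23,756 kg; Δv = 406×9.8×ln(3.147) = 3978.8×1.1464 ≈ 4561 m/s.
Stage 2: m₀ = 19,406 kg, m_f = 19,406 − 14,300 = 5,106 kg; Δv = 294×9.8×ln(3.801) = 2881.2×1.3352 ≈ 3847 m/s.
Stage 3: m₀ = 4,016 kg, m_f = 4,016 − 2,900 = 1,116 kg; Δv = 459×9.8×ln(3.599) = 4498.2×1.2805 ≈ 5760 m/s.
Total Δv = 4561 + 3847 + 5760 = 14168 m/s.

Δv ≈ 14200 m/s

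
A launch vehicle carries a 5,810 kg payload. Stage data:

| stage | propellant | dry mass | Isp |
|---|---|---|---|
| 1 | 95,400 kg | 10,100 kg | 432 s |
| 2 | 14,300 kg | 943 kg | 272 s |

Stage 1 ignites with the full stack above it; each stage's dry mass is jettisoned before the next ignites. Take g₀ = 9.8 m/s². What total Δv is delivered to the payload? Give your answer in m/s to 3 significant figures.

Δv ≈ 8970 m/s

Ignition mass of stage 1 = 95,400+10,100 + 14,300+943 + 5,810 = 126,553 kg.
Stage 1: m₀ = 126,553 kg, m_f = 126,553 − 95,400 = 31,153 kg; Δv = 432×9.8×ln(4.062) = 4233.6×1.4018 ≈ 5934 m/s.
Stage 2: m₀ = 21,053 kg, m_f = 21,053 − 14,300 = 6,753 kg; Δv = 272×9.8×ln(3.118) = 2665.6×1.1371 ≈ 3031 m/s.
Total Δv = 5934 + 3031 = 8965 m/s.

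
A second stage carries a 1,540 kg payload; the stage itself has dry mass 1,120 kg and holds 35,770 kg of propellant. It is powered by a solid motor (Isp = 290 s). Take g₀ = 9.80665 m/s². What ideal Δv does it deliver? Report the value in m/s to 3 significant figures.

Δv ≈ 7590 m/s

v_e = Isp · g₀ = 290 × 9.80665 = 2843.9 m/s.
m₀ = payload + dry + propellant = 1,540 + 1,120 + 35,770 = 38,430 kg.
m_f = payload + dry = 1,540 + 1,120 = 2,660 kg.
From the ideal rocket equation, Δv = v_e · ln(m₀/m_f) = 2843.9 × ln(14.45) = 2843.9 × 2.6705 ≈ 7594.7 m/s.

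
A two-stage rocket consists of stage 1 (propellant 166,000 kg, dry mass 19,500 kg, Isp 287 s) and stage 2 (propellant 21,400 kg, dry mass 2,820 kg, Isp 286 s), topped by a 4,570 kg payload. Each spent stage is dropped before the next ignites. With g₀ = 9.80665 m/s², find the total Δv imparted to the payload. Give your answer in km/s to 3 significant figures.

Δv ≈ 8.01 km/s

Ignition mass of stage 1 = 166,000+19,500 + 21,400+2,820 + 4,570 = 214,290 kg.
Stage 1: m₀ = 214,290 kg, m_f = 214,290 − 166,000 = 48,290 kg; Δv = 287×9.80665×ln(4.438) = 2814.5×1.4901 ≈ 4194 m/s.
Stage 2: m₀ = 28,790 kg, m_f = 28,790 − 21,400 = 7,390 kg; Δv = 286×9.80665×ln(3.896) = 2804.7×1.3599 ≈ 3814 m/s.
Total Δv = 4194 + 3814 = 8008 m/s.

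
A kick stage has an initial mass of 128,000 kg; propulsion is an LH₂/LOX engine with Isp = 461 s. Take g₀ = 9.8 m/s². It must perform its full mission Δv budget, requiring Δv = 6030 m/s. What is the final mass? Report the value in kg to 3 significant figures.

v_e = Isp · g₀ = 461 × 9.8 = 4517.8 m/s.
m₀/m_f = exp(Δv / v_e) = exp(6030 / 4517.8) = exp(1.3347) = 3.7989.
m_f = m₀ / 3.7989 = 128,000 / 3.7989 = 33,694 kg.

final mass ≈ 33700 kg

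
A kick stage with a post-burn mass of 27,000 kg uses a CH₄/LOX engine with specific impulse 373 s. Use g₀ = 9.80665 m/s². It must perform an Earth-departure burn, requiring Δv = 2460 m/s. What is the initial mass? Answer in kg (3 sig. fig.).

v_e = Isp · g₀ = 373 × 9.80665 = 3657.9 m/s.
m₀/m_f = exp(Δv / v_e) = exp(2460 / 3657.9) = exp(0.6725) = 1.9592.
m₀ = m_f × 1.9592 = 27,000 × 1.9592 = 52,898.4 kg.

initial mass ≈ 52900 kg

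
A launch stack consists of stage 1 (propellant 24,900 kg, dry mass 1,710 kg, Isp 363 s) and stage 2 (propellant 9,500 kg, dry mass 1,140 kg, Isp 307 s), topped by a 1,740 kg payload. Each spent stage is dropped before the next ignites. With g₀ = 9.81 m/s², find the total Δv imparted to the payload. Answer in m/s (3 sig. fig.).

Ignition mass of stage 1 = 24,900+1,710 + 9,500+1,140 + 1,740 = 38,990 kg.
Stage 1: m₀ = 38,990 kg, m_f = 38,990 − 24,900 = 14,090 kg; Δv = 363×9.81×ln(2.767) = 3561.0×1.0178 ≈ 3625 m/s.
Stage 2: m₀ = 12,380 kg, m_f = 12,380 − 9,500 = 2,880 kg; Δv = 307×9.81×ln(4.299) = 3011.7×1.4583 ≈ 4392 m/s.
Total Δv = 3625 + 4392 = 8017 m/s.

Δv ≈ 8020 m/s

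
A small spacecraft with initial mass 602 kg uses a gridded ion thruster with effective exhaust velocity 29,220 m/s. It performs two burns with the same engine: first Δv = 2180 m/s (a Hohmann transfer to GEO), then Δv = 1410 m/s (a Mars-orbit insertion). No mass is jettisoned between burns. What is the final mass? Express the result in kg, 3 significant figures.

final mass ≈ 532 kg

After the first burn: m = 602 × exp(−2180/29220.0) = 602 × 0.92811 = 558.722 kg.
After the second burn: m = 558.722 × exp(−1410/29220.0) = 558.722 × 0.95289 = 532.401 kg.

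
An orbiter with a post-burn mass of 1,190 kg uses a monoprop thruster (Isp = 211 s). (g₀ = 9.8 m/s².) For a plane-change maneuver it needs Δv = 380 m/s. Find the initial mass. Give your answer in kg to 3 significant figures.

initial mass ≈ 1430 kg

v_e = Isp · g₀ = 211 × 9.8 = 2067.8 m/s.
m₀/m_f = exp(Δv / v_e) = exp(380 / 2067.8) = exp(0.1838) = 1.2017.
m₀ = m_f × 1.2017 = 1,190 × 1.2017 = 1,430.02 kg.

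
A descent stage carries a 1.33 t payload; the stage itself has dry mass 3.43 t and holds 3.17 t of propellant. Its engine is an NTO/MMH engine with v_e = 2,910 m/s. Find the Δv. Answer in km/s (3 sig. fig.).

m₀ = payload + dry + propellant = 1.33 + 3.43 + 3.17 = 7.93 t.
m_f = payload + dry = 1.33 + 3.43 = 4.76 t.
From the ideal rocket equation, Δv = v_e · ln(m₀/m_f) = 2910.0 × ln(1.666) = 2910.0 × 0.5104 ≈ 1485.3 m/s.

Δv ≈ 1.49 km/s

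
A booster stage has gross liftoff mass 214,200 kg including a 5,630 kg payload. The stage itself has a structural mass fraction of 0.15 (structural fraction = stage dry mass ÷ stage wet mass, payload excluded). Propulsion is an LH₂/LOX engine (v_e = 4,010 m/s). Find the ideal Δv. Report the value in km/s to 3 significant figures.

Stage wet mass = m₀ − payload = 214,200 − 5,630 = 208,570 kg.
Stage dry mass = ε × stage wet mass = 0.15 × 208,570 = 31,285.5 kg.
Burnout mass m_f = stage dry + payload = 31,285.5 + 5,630 = 36,915.5 kg.
From the ideal rocket equation, Δv = v_e · ln(214,200/36,915.5) = 4010.0 × ln(5.802) = 4010.0 × 1.7583 ≈ 7051 m/s.

Δv ≈ 7.05 km/s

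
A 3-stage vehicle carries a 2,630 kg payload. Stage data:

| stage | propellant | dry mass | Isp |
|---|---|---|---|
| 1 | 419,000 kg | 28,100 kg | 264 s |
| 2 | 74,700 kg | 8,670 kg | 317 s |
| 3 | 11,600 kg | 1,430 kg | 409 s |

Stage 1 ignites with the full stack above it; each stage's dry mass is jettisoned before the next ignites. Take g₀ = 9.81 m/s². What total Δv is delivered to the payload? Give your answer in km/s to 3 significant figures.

Δv ≈ 13.6 km/s

Ignition mass of stage 1 = 419,000+28,100 + 74,700+8,670 + 11,600+1,430 + 2,630 = 546,130 kg.
Stage 1: m₀ = 546,130 kg, m_f = 546,130 − 419,000 = 127,130 kg; Δv = 264×9.81×ln(4.296) = 2589.8×1.4576 ≈ 3775 m/s.
Stage 2: m₀ = 99,030 kg, m_f = 99,030 − 74,700 = 24,330 kg; Δv = 317×9.81×ln(4.07) = 3109.8×1.4037 ≈ 4365 m/s.
Stage 3: m₀ = 15,660 kg, m_f = 15,660 − 11,600 = 4,060 kg; Δv = 409×9.81×ln(3.857) = 4012.3×1.3499 ≈ 5416 m/s.
Total Δv = 3775 + 4365 + 5416 = 13556 m/s.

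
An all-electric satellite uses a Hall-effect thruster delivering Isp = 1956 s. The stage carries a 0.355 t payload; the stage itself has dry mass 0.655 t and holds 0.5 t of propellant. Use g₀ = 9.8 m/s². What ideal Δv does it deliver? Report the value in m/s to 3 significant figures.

Δv ≈ 7710 m/s

v_e = Isp · g₀ = 1956 × 9.8 = 19168.8 m/s.
m₀ = payload + dry + propellant = 0.355 + 0.655 + 0.5 = 1.51 t.
m_f = payload + dry = 0.355 + 0.655 = 1.01 t.
Using Δv = v_e ln(m₀/m_f): Δv = v_e · ln(m₀/m_f) = 19168.8 × ln(1.495) = 19168.8 × 0.4022 ≈ 7708.9 m/s.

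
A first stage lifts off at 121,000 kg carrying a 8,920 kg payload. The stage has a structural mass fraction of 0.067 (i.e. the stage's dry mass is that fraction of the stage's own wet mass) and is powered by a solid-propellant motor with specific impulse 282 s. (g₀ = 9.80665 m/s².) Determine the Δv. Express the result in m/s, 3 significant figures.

Stage wet mass = m₀ − payload = 121,000 − 8,920 = 112,080 kg.
Stage dry mass = ε × stage wet mass = 0.067 × 112,080 = 7,509.36 kg.
Burnout mass m_f = stage dry + payload = 7,509.36 + 8,920 = 16,429.36 kg.
v_e = Isp · g₀ = 282 × 9.80665 = 2765.5 m/s.
From the ideal rocket equation, Δv = v_e · ln(121,000/16,429.36) = 2765.5 × ln(7.365) = 2765.5 × 1.9967 ≈ 5522 m/s.

Δv ≈ 5520 m/s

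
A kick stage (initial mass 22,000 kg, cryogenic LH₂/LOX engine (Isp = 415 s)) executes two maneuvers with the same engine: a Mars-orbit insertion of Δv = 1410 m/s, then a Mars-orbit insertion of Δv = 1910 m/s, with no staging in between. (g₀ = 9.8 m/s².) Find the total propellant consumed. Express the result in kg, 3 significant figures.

v_e = Isp · g₀ = 415 × 9.8 = 4067.0 m/s.
After the first burn: m = 22000 × exp(−1410/4067.0) = 22000 × 0.70702 = 15,554.4 kg.
After the second burn: m = 15,554.4 × exp(−1910/4067.0) = 15,554.4 × 0.62523 = 9,725.08 kg.
Total propellant = m₀ − m_final = 22000 − 9,725.08 = 12,274.92 kg.

total propellant consumed ≈ 12300 kg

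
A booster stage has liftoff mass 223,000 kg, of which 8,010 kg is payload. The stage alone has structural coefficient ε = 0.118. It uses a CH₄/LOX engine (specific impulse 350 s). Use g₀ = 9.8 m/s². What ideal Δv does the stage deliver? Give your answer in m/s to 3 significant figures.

Stage wet mass = m₀ − payload = 223,000 − 8,010 = 214,990 kg.
Stage dry mass = ε × stage wet mass = 0.118 × 214,990 = 25,368.8 kg.
Burnout mass m_f = stage dry + payload = 25,368.8 + 8,010 = 33,378.8 kg.
v_e = Isp · g₀ = 350 × 9.8 = 3430.0 m/s.
Using Δv = v_e ln(m₀/m_f): Δv = v_e · ln(223,000/33,378.8) = 3430.0 × ln(6.681) = 3430.0 × 1.8993 ≈ 6514 m/s.

Δv ≈ 6510 m/s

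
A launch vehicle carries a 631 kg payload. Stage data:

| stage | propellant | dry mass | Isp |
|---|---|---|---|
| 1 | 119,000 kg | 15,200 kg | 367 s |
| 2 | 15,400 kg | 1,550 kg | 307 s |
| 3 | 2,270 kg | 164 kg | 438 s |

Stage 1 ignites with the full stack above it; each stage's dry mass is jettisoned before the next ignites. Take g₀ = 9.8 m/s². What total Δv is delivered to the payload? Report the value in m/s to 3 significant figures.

Ignition mass of stage 1 = 119,000+15,200 + 15,400+1,550 + 2,270+164 + 631 = 154,215 kg.
Stage 1: m₀ = 154,215 kg, m_f = 154,215 − 119,000 = 35,215 kg; Δv = 367×9.8×ln(4.379) = 3596.6×1.4769 ≈ 5312 m/s.
Stage 2: m₀ = 20,015 kg, m_f = 20,015 − 15,400 = 4,615 kg; Δv = 307×9.8×ln(4.337) = 3008.6×1.4672 ≈ 4414 m/s.
Stage 3: m₀ = 3,065 kg, m_f = 3,065 − 2,270 = 795 kg; Δv = 438×9.8×ln(3.855) = 4292.4×1.3495 ≈ 5792 m/s.
Total Δv = 5312 + 4414 + 5792 = 15518 m/s.

Δv ≈ 15500 m/s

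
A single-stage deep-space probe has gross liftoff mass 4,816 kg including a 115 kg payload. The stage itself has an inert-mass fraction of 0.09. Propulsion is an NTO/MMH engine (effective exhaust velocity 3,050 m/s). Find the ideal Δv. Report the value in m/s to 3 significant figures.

Stage wet mass = m₀ − payload = 4,816 − 115 = 4,701 kg.
Stage dry mass = ε × stage wet mass = 0.09 × 4,701 = 423.09 kg.
Burnout mass m_f = stage dry + payload = 423.09 + 115 = 538.09 kg.
From the ideal rocket equation, Δv = v_e · ln(4,816/538.09) = 3050.0 × ln(8.95) = 3050.0 × 2.1917 ≈ 6685 m/s.

Δv ≈ 6680 m/s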